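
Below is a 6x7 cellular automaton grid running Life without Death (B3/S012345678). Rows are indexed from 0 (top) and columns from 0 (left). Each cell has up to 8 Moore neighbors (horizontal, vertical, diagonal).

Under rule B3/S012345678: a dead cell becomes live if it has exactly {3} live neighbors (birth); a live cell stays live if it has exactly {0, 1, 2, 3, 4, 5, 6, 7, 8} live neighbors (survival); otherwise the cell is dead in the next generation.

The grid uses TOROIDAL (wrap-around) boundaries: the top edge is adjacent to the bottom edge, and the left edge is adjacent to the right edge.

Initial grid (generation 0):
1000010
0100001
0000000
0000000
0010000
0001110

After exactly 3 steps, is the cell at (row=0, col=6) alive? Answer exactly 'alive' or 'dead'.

Simulating step by step:
Generation 0 (given above): 8 live cells
Generation 1: 12 live cells
1000010
1100001
0000000
0000000
0011100
0001111
Generation 2: 16 live cells
1100010
1100001
1000000
0001000
0011100
0011111
Generation 3: 22 live cells
1101010
1100001
1100001
0011100
0011100
1011111

Cell (0,6) at generation 3: 0 -> dead

Answer: dead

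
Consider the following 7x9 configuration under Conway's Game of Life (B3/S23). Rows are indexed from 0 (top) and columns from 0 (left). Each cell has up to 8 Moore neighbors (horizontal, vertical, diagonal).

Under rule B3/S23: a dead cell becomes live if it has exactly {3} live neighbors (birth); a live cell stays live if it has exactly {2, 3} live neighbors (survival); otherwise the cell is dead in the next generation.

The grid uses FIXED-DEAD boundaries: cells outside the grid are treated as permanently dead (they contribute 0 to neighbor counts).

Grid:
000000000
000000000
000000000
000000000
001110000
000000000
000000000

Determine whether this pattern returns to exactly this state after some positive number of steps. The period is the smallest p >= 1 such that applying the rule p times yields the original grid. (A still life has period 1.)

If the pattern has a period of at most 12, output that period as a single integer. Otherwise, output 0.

Answer: 2

Derivation:
Simulating and comparing each generation to the original:
Gen 0 (original, given above): 3 live cells
Gen 1: 3 live cells, differs from original
Gen 2: 3 live cells, MATCHES original -> period = 2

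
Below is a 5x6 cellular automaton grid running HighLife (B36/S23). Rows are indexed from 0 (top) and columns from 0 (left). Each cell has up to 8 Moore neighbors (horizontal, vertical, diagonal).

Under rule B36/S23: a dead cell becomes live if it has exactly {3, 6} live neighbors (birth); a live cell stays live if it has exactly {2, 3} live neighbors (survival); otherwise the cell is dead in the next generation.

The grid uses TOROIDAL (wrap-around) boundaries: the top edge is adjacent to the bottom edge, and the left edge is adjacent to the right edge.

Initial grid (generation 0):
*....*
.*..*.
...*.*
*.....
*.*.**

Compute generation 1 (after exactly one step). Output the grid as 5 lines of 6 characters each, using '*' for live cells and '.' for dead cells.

Simulating step by step:
Generation 0 (given above): 11 live cells
Generation 1: 9 live cells
(generation 1 grid is the final answer)

Answer: ...*..
....*.
*...**
**.*..
....*.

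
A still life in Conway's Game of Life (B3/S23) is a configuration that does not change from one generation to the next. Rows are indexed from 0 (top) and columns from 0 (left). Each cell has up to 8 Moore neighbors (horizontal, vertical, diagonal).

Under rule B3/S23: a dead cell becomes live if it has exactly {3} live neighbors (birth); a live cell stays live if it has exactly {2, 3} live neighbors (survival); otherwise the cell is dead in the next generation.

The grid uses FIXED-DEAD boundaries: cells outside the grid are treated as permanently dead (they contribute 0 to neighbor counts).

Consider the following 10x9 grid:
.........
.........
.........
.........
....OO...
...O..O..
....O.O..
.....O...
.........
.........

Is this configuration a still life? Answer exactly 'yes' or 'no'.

Compute generation 1 and compare to generation 0 (given above):
Generation 1:
.........
.........
.........
.........
....OO...
...O..O..
....O.O..
.....O...
.........
.........
The grids are IDENTICAL -> still life.

Answer: yes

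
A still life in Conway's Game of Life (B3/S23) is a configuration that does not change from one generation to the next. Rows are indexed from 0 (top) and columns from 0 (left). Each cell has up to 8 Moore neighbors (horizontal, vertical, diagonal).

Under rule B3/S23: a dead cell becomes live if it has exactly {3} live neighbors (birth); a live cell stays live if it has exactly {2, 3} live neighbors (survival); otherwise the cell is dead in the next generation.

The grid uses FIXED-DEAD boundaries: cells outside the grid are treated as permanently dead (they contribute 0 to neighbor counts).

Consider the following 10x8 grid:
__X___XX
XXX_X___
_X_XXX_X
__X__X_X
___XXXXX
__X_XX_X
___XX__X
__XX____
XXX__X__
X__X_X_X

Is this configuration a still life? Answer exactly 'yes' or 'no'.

Answer: no

Derivation:
Compute generation 1 and compare to generation 0 (given above):
Generation 1:
__XX____
X___X__X
X____X__
__X____X
__X____X
__X____X
_____XX_
________
X_____X_
X_X_X_X_
Cell (0,3) differs: gen0=0 vs gen1=1 -> NOT a still life.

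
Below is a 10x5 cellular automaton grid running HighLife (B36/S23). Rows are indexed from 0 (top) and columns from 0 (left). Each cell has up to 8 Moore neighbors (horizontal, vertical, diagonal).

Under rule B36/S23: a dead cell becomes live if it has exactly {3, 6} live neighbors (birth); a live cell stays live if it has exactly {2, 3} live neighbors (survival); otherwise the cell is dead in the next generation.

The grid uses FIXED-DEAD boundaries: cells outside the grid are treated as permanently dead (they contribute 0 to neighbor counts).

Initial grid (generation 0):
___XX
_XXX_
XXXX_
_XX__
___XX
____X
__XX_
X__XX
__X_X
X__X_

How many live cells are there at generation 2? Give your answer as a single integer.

Answer: 19

Derivation:
Simulating step by step:
Generation 0 (given above): 23 live cells
Generation 1: 18 live cells
___XX
X____
X____
X___X
__XXX
__X_X
__X__
_X__X
_XX_X
___X_
Generation 2: 19 live cells
_____
_____
XX___
_X__X
_XX_X
_XXXX
_XX__
_X___
_XX_X
__XX_
Population at generation 2: 19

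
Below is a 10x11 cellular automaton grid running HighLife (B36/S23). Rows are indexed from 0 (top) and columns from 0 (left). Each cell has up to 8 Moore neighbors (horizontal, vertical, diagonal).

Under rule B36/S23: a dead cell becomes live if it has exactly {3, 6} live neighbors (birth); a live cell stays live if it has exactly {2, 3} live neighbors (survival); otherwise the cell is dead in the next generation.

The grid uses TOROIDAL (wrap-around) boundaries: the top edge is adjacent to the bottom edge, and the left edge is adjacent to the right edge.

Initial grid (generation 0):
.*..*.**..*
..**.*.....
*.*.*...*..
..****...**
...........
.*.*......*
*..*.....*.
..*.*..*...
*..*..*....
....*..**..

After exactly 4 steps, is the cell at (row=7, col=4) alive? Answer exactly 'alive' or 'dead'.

Simulating step by step:
Generation 0 (given above): 33 live cells
Generation 1: 42 live cells
..*.*.***..
*.*..***...
.........**
.**.**...**
*........**
*.*.......*
**.**.....*
.**.*.....*
...****.*..
*..**...*..
Generation 2: 34 live cells
..*.*...*..
.*.*.*...**
..***...**.
.*......*..
..**.......
..**.......
....*....*.
.*.*.....**
**.....*.*.
..*..*.***.
Generation 3: 41 live cells
.**.****..*
.*...*....*
**.**...*.*
.*..*...**.
.*.*.......
..*.*......
....*....**
.**......*.
**....***..
..**..**.**
Generation 4: 38 live cells
.*..*..**.*
.......*..*
.*.***..*.*
.*..*...***
.*.**......
..*.*......
.**......**
.**....*.*.
*..*..*....
...**....**

Cell (7,4) at generation 4: 0 -> dead

Answer: dead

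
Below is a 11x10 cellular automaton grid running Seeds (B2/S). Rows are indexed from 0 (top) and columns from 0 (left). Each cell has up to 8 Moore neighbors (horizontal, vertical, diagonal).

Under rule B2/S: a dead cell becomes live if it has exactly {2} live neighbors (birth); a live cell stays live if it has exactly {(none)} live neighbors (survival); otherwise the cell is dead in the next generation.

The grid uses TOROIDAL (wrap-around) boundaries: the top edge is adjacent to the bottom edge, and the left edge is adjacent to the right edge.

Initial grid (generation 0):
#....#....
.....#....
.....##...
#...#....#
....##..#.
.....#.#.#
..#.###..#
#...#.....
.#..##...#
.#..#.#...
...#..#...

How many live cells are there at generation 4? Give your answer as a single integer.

Answer: 22

Derivation:
Simulating step by step:
Generation 0 (given above): 30 live cells
Generation 1: 19 live cells
..........
..........
#........#
...#...##.
...#...#..
#.........
.#.....#..
..#.....#.
..#...#...
.......#..
###....#..
Generation 2: 32 live cells
#.#.......
#........#
.......#..
#.#.#.#...
..#.#.#..#
.##...###.
#.#.....##
...#..#...
.#.#....#.
#..#....#.
......#.#.
Generation 3: 17 live cells
.......##.
........#.
...#.##.#.
........##
..........
..........
.....#....
....#.....
#.........
.#..#.....
#.##......
Generation 4: 22 live cells
.###......
....##....
....#.....
....###...
........##
..........
....#.....
.....#....
.#.###....
.........#
....#..###
Population at generation 4: 22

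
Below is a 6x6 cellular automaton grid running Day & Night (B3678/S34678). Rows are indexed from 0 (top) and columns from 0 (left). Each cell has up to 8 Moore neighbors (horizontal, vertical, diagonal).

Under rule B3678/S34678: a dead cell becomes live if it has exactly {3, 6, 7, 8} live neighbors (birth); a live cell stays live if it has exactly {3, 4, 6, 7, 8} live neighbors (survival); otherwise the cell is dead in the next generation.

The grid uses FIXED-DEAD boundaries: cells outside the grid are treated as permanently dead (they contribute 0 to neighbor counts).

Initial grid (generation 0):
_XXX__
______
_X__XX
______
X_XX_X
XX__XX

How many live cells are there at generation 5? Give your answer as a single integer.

Answer: 0

Derivation:
Simulating step by step:
Generation 0 (given above): 14 live cells
Generation 1: 11 live cells
______
_X_XX_
______
_XXX_X
______
_XXXX_
Generation 2: 2 live cells
______
______
_X____
______
__X___
______
Generation 3: 0 live cells
______
______
______
______
______
______
Generation 4: 0 live cells
______
______
______
______
______
______
Generation 5: 0 live cells
______
______
______
______
______
______
Population at generation 5: 0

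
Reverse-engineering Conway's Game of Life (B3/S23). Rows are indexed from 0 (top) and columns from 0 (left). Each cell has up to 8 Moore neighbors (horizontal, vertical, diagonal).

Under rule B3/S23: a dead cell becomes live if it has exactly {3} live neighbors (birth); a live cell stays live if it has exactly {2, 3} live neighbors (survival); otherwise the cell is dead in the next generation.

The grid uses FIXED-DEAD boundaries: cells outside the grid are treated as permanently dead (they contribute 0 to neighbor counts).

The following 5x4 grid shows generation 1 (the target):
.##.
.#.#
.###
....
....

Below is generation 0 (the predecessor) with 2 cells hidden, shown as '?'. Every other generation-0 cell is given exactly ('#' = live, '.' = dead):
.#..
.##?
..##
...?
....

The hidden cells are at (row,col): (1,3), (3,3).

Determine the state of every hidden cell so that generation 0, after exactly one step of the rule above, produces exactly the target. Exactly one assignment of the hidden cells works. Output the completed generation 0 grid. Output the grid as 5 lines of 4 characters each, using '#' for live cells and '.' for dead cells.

Answer: .#..
.##.
..##
....
....

Derivation:
Hidden generation-0 cells (in order): (1,3), (3,3).
A hidden cell only influences target cells in its own 3x3 neighborhood. Try each of the 2^2 = 4 assignments, step the completed generation 0 forward once under B3/S23, and compare with the target:
  (1,3)=. (3,3)=. -> step reproduces the target at every cell -> ACCEPT
  (1,3)=. (3,3)=# -> step gives (2,2)='.' but target has '#' -> reject
  (1,3)=# (3,3)=. -> step gives (0,2)='.' but target has '#' -> reject
  (1,3)=# (3,3)=# -> step gives (0,2)='.' but target has '#' -> reject
Unique solution: (1,3)=dead, (3,3)=dead.
Check: live-neighbor counts of every cell in the completed generation 0:
2231
2343
1332
0122
0000
Applying B3/S23 to generation 0 with these counts gives:
.##.
.#.#
.###
....
....
which matches the target exactly.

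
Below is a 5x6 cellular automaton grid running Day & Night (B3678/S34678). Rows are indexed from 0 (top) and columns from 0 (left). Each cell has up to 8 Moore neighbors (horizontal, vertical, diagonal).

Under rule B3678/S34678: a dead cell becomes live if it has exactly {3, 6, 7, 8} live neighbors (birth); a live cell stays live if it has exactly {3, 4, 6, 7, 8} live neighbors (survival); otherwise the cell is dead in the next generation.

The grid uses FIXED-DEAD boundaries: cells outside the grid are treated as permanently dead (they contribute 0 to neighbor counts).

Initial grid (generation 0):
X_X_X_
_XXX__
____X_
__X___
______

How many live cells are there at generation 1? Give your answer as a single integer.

Answer: 6

Derivation:
Simulating step by step:
Generation 0 (given above): 8 live cells
Generation 1: 6 live cells
__X___
_XXXX_
_X____
______
______
Population at generation 1: 6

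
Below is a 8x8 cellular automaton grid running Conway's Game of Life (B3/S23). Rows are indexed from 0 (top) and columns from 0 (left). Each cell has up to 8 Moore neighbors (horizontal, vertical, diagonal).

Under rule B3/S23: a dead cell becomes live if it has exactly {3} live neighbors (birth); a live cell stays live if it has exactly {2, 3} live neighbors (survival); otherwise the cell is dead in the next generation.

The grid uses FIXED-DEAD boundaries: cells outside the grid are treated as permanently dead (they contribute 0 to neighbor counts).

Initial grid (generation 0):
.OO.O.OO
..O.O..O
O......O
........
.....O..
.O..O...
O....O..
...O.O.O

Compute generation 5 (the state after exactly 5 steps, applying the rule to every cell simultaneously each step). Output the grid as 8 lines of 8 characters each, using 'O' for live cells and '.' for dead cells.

Answer: .OO.....
.OO.....
........
........
.....OO.
....O..O
.....O.O
......O.

Derivation:
Simulating step by step:
Generation 0 (given above): 18 live cells
Generation 1: 14 live cells
.OO..OOO
..O..O.O
........
........
........
....OO..
.....OO.
....O.O.
Generation 2: 13 live cells
.OO..O.O
.OO..O.O
........
........
........
....OOO.
......O.
......O.
Generation 3: 9 live cells
.OO.....
.OO.....
........
........
.....O..
.....OO.
......OO
........
Generation 4: 11 live cells
.OO.....
.OO.....
........
........
.....OO.
.....O.O
.....OOO
........
Generation 5: 11 live cells
(generation 5 grid is the final answer)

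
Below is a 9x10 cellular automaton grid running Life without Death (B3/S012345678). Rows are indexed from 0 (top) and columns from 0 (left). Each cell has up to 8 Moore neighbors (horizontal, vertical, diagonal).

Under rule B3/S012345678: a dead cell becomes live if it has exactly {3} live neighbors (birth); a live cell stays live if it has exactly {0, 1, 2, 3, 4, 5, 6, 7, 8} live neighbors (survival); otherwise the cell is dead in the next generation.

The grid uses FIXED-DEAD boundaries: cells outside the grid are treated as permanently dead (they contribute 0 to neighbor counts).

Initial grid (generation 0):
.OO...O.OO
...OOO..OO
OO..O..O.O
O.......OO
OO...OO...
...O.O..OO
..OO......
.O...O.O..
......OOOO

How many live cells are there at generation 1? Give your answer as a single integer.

Simulating step by step:
Generation 0 (given above): 35 live cells
Generation 1: 53 live cells
.OOOOOOOOO
O..OOOO.OO
OO.OOO.O.O
O....OOOOO
OO..OOOO..
.O.O.OO.OO
..OO..O.O.
.OO..O.O..
......OOOO
Population at generation 1: 53

Answer: 53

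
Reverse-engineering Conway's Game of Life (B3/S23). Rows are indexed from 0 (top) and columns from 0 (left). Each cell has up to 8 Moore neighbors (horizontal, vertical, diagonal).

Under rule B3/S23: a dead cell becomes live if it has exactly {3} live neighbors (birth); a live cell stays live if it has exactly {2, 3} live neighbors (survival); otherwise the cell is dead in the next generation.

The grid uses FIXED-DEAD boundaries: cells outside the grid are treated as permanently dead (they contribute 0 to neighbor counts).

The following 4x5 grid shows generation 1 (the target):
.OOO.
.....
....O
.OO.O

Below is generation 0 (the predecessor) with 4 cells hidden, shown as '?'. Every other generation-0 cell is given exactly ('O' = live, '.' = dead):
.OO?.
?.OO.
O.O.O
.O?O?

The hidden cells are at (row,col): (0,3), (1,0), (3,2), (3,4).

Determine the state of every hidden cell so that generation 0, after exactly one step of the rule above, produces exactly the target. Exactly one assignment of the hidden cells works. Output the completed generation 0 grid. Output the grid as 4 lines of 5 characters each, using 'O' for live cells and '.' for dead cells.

Answer: .OO..
..OO.
O.O.O
.OOOO

Derivation:
Hidden generation-0 cells (in order): (0,3), (1,0), (3,2), (3,4).
A hidden cell only influences target cells in its own 3x3 neighborhood. Try each of the 2^4 = 16 assignments, step the completed generation 0 forward once under B3/S23, and compare with the target:
  (0,3)=. (1,0)=. (3,2)=. (3,4)=. -> step gives (3,3)='O' but target has '.' -> reject
  (0,3)=. (1,0)=. (3,2)=. (3,4)=O -> step gives (3,3)='O' but target has '.' -> reject
  (0,3)=. (1,0)=. (3,2)=O (3,4)=. -> step gives (3,3)='O' but target has '.' -> reject
  (0,3)=. (1,0)=. (3,2)=O (3,4)=O -> step reproduces the target at every cell -> ACCEPT
  (0,3)=. (1,0)=O (3,2)=. (3,4)=. -> step gives (1,0)='O' but target has '.' -> reject
  (0,3)=. (1,0)=O (3,2)=. (3,4)=O -> step gives (1,0)='O' but target has '.' -> reject
  (0,3)=. (1,0)=O (3,2)=O (3,4)=. -> step gives (1,0)='O' but target has '.' -> reject
  (0,3)=. (1,0)=O (3,2)=O (3,4)=O -> step gives (1,0)='O' but target has '.' -> reject
  (0,3)=O (1,0)=. (3,2)=. (3,4)=. -> step gives (0,2)='.' but target has 'O' -> reject
  (0,3)=O (1,0)=. (3,2)=. (3,4)=O -> step gives (0,2)='.' but target has 'O' -> reject
  (0,3)=O (1,0)=. (3,2)=O (3,4)=. -> step gives (0,2)='.' but target has 'O' -> reject
  (0,3)=O (1,0)=. (3,2)=O (3,4)=O -> step gives (0,2)='.' but target has 'O' -> reject
  (0,3)=O (1,0)=O (3,2)=. (3,4)=. -> step gives (0,2)='.' but target has 'O' -> reject
  (0,3)=O (1,0)=O (3,2)=. (3,4)=O -> step gives (0,2)='.' but target has 'O' -> reject
  (0,3)=O (1,0)=O (3,2)=O (3,4)=. -> step gives (0,2)='.' but target has 'O' -> reject
  (0,3)=O (1,0)=O (3,2)=O (3,4)=O -> step gives (0,2)='.' but target has 'O' -> reject
Unique solution: (0,3)=dead, (1,0)=dead, (3,2)=live, (3,4)=live.
Check: live-neighbor counts of every cell in the completed generation 0:
12331
25442
15573
23342
Applying B3/S23 to generation 0 with these counts gives:
.OOO.
.....
....O
.OO.O
which matches the target exactly.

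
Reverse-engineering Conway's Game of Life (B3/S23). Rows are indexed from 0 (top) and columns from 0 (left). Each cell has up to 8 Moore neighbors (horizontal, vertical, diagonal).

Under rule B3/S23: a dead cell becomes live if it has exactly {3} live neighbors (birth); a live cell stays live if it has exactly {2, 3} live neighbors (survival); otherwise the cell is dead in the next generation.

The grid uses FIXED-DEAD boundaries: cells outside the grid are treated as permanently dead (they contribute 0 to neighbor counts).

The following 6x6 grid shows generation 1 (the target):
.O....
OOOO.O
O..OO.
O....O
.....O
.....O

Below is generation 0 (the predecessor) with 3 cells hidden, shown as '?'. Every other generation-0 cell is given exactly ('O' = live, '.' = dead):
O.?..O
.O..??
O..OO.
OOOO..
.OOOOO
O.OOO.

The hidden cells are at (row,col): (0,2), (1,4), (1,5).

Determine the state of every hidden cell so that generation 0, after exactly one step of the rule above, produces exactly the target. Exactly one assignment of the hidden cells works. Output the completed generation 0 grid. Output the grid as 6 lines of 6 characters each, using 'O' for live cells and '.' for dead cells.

Hidden generation-0 cells (in order): (0,2), (1,4), (1,5).
A hidden cell only influences target cells in its own 3x3 neighborhood. Try each of the 2^3 = 8 assignments, step the completed generation 0 forward once under B3/S23, and compare with the target:
  (0,2)=. (1,4)=. (1,5)=. -> step gives (0,1)='.' but target has 'O' -> reject
  (0,2)=. (1,4)=. (1,5)=O -> step gives (0,1)='.' but target has 'O' -> reject
  (0,2)=. (1,4)=O (1,5)=. -> step gives (0,1)='.' but target has 'O' -> reject
  (0,2)=. (1,4)=O (1,5)=O -> step gives (0,1)='.' but target has 'O' -> reject
  (0,2)=O (1,4)=. (1,5)=. -> step gives (1,4)='O' but target has '.' -> reject
  (0,2)=O (1,4)=. (1,5)=O -> step reproduces the target at every cell -> ACCEPT
  (0,2)=O (1,4)=O (1,5)=. -> step gives (1,3)='.' but target has 'O' -> reject
  (0,2)=O (1,4)=O (1,5)=O -> step gives (0,4)='O' but target has '.' -> reject
Unique solution: (0,2)=live, (1,4)=dead, (1,5)=live.
Check: live-neighbor counts of every cell in the completed generation 0:
131121
333342
355332
356663
467752
144543
Applying B3/S23 to generation 0 with these counts gives:
.O....
OOOO.O
O..OO.
O....O
.....O
.....O
which matches the target exactly.

Answer: O.O..O
.O...O
O..OO.
OOOO..
.OOOOO
O.OOO.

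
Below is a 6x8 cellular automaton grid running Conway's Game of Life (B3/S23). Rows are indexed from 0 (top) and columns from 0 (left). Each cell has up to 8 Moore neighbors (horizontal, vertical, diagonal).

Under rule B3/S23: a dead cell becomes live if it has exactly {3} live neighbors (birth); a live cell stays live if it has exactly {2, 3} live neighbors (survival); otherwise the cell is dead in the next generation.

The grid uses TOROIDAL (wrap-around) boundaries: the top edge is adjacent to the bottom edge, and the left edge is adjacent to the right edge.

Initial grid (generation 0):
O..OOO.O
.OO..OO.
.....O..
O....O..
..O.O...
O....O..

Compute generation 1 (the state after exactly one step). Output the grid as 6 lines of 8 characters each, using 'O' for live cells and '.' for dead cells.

Answer: O.OO...O
OOOO...O
.O..OO..
....OO..
.O..OO..
OO...OOO

Derivation:
Simulating step by step:
Generation 0 (given above): 16 live cells
Generation 1: 22 live cells
(generation 1 grid is the final answer)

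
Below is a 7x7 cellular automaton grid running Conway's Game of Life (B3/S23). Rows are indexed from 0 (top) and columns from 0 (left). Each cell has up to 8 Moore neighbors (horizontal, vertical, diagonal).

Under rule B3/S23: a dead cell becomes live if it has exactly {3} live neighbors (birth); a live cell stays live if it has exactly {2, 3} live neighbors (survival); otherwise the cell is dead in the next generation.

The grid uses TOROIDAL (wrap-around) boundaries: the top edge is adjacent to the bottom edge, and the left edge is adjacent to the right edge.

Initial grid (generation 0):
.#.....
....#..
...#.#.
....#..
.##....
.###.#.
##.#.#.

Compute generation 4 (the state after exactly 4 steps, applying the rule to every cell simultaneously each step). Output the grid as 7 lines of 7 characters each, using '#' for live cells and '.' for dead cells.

Simulating step by step:
Generation 0 (given above): 15 live cells
Generation 1: 17 live cells
###.#..
....#..
...#.#.
..###..
.#..#..
...#..#
#..#..#
Generation 2: 25 live cells
###.###
.##.##.
..#..#.
..#..#.
....##.
..#####
...####
Generation 3: 8 live cells
.......
.......
..#..##
...#.##
..#....
..#....
.......
Generation 4: 10 live cells
(generation 4 grid is the final answer)

Answer: .......
.......
....###
..#####
..##...
.......
.......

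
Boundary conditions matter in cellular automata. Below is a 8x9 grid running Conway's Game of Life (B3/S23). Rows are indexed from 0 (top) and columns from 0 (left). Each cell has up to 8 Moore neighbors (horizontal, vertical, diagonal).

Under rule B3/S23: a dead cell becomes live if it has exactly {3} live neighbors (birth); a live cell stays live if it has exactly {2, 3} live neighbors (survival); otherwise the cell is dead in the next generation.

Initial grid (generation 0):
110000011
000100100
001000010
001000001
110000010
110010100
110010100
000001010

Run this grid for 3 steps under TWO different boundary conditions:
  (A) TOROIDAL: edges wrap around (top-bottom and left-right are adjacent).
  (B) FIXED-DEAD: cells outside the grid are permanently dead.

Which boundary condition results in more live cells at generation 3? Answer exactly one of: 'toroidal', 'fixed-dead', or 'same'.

Under TOROIDAL boundary, generation 3:
101000101
011100100
010101001
001000110
000010100
100110000
100010000
010000001
Population = 24

Under FIXED-DEAD boundary, generation 3:
001000010
001100100
010101101
001000110
000010101
000110000
011011010
000000100
Population = 24

Comparison: toroidal=24, fixed-dead=24 -> same

Answer: same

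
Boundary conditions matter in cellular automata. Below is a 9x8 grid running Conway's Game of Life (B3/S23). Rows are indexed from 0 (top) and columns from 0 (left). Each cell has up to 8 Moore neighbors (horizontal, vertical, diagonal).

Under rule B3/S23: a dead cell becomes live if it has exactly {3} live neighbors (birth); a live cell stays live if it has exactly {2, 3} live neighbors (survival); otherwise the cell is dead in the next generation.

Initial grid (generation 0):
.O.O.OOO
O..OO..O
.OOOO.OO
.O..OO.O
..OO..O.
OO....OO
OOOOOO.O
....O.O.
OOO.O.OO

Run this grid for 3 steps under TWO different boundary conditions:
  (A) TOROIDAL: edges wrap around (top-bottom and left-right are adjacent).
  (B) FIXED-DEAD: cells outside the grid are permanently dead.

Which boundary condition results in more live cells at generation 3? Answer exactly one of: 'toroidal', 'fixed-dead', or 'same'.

Under TOROIDAL boundary, generation 3:
........
........
OO......
OO.O....
.OOO....
..OO....
........
........
........
Population = 10

Under FIXED-DEAD boundary, generation 3:
........
O.......
OOO.....
O..O....
.OOO....
O..O....
OOO.....
..O.....
........
Population = 15

Comparison: toroidal=10, fixed-dead=15 -> fixed-dead

Answer: fixed-dead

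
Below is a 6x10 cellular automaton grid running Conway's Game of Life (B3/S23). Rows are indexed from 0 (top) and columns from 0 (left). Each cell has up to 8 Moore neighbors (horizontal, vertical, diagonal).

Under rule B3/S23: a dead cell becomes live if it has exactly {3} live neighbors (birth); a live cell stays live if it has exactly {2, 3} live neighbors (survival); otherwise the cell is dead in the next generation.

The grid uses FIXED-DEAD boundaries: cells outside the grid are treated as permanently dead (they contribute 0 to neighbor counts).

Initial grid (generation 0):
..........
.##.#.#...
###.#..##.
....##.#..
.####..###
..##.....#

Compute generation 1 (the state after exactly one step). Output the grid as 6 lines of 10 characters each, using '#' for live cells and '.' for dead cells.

Answer: ..........
#.#..#.#..
#.#.#..##.
#....#...#
.#...###.#
.#..#....#

Derivation:
Simulating step by step:
Generation 0 (given above): 23 live cells
Generation 1: 20 live cells
(generation 1 grid is the final answer)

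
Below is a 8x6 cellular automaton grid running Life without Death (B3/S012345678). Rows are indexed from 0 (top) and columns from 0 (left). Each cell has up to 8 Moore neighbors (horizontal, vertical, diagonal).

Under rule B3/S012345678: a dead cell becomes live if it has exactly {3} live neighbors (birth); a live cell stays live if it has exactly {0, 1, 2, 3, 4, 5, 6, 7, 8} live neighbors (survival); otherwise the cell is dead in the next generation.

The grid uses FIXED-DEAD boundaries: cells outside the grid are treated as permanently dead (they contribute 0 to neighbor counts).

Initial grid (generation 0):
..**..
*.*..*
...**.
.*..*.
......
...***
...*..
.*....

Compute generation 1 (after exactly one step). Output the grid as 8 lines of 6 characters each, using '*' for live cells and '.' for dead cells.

Answer: .***..
***..*
.*****
.*.**.
...*.*
...***
..**..
.*....

Derivation:
Simulating step by step:
Generation 0 (given above): 14 live cells
Generation 1: 23 live cells
(generation 1 grid is the final answer)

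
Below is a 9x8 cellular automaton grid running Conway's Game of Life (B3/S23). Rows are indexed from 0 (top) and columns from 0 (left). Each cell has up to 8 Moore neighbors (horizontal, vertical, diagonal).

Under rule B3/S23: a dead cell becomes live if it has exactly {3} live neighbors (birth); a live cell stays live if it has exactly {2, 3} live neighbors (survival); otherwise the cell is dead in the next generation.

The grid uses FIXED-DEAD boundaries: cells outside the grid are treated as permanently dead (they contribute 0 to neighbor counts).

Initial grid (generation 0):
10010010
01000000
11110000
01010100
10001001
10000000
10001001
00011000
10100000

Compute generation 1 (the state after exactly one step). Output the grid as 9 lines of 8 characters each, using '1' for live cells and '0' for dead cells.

Answer: 00000000
00010000
10011000
00010000
11001000
11000000
00011000
01011000
00010000

Derivation:
Simulating step by step:
Generation 0 (given above): 22 live cells
Generation 1: 16 live cells
(generation 1 grid is the final answer)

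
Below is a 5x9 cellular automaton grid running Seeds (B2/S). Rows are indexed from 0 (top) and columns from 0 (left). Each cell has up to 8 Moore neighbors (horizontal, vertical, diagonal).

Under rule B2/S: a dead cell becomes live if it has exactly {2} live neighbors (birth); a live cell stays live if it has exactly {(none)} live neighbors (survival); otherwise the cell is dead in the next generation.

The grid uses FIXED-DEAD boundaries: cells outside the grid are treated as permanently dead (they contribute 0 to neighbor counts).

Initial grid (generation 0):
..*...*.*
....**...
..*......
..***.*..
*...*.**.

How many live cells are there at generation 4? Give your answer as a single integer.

Simulating step by step:
Generation 0 (given above): 14 live cells
Generation 1: 11 live cells
...**..*.
.**...**.
.*....*..
.........
.**......
Generation 2: 9 live cells
.*...*..*
*...*...*
*....*...
*........
.........
Generation 3: 7 live cells
*...*..*.
......**.
....*....
.*.......
.........
Generation 4: 8 live cells
.....*..*
...**...*
.....***.
.........
.........
Population at generation 4: 8

Answer: 8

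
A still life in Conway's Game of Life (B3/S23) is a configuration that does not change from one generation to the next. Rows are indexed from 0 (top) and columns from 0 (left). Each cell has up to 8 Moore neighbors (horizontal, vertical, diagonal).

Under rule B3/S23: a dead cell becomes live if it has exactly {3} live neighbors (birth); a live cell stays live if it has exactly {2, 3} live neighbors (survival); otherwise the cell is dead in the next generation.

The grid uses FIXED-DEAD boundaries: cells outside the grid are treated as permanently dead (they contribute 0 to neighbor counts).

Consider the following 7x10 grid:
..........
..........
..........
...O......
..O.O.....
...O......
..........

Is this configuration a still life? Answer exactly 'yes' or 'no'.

Compute generation 1 and compare to generation 0 (given above):
Generation 1:
..........
..........
..........
...O......
..O.O.....
...O......
..........
The grids are IDENTICAL -> still life.

Answer: yes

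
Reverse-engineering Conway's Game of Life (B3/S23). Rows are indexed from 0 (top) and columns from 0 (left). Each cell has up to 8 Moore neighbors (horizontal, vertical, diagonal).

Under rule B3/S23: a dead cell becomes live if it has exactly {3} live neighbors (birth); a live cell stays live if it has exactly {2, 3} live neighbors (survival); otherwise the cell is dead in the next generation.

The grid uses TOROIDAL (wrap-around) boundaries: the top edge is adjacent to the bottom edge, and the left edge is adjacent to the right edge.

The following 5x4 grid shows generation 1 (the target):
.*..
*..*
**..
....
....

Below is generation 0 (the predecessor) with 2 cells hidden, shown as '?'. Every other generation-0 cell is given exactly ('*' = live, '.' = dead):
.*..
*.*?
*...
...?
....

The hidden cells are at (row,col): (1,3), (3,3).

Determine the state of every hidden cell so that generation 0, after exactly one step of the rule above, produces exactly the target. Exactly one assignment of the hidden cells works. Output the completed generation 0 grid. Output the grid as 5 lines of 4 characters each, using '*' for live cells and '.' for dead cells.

Answer: .*..
*.*.
*...
...*
....

Derivation:
Hidden generation-0 cells (in order): (1,3), (3,3).
A hidden cell only influences target cells in its own 3x3 neighborhood. Try each of the 2^2 = 4 assignments, step the completed generation 0 forward once under B3/S23, and compare with the target:
  (1,3)=. (3,3)=. -> step gives (2,0)='.' but target has '*' -> reject
  (1,3)=. (3,3)=* -> step reproduces the target at every cell -> ACCEPT
  (1,3)=* (3,3)=. -> step gives (0,0)='*' but target has '.' -> reject
  (1,3)=* (3,3)=* -> step gives (0,0)='*' but target has '.' -> reject
Unique solution: (1,3)=dead, (3,3)=live.
Check: live-neighbor counts of every cell in the completed generation 0:
2222
2413
2324
2111
2121
Applying B3/S23 to generation 0 with these counts gives:
.*..
*..*
**..
....
....
which matches the target exactly.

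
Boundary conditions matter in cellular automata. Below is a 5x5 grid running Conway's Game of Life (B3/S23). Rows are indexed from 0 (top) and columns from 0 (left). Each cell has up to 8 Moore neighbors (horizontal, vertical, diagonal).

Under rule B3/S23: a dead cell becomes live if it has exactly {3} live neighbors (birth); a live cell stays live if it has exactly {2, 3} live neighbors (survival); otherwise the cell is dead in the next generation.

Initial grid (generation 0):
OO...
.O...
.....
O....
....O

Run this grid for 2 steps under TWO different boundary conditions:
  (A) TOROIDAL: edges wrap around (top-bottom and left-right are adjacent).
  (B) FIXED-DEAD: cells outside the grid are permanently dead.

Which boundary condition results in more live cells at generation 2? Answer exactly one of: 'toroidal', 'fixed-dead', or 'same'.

Under TOROIDAL boundary, generation 2:
..O.O
OO...
.....
.....
.O...
Population = 5

Under FIXED-DEAD boundary, generation 2:
OO...
OO...
.....
.....
.....
Population = 4

Comparison: toroidal=5, fixed-dead=4 -> toroidal

Answer: toroidal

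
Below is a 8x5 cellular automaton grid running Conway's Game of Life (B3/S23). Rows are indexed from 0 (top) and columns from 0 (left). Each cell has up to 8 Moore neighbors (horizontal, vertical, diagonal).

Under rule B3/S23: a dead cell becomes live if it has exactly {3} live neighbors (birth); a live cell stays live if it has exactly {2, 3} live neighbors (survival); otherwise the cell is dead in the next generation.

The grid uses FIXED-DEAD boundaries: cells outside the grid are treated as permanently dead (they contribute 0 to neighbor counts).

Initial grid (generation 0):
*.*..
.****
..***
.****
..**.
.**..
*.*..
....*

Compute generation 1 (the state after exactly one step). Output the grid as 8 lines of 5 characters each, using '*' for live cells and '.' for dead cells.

Simulating step by step:
Generation 0 (given above): 20 live cells
Generation 1: 6 live cells
(generation 1 grid is the final answer)

Answer: ..*..
....*
.....
.*...
....*
.....
..**.
.....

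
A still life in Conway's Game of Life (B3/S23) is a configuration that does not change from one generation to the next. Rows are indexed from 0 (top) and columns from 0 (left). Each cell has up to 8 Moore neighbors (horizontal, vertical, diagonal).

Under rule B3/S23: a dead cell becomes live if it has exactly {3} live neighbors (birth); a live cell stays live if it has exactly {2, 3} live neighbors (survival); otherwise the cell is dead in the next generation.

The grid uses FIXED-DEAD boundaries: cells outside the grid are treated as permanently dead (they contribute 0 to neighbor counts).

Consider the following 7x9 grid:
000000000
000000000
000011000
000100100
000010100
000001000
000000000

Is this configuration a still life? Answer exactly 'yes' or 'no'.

Answer: yes

Derivation:
Compute generation 1 and compare to generation 0 (given above):
Generation 1:
000000000
000000000
000011000
000100100
000010100
000001000
000000000
The grids are IDENTICAL -> still life.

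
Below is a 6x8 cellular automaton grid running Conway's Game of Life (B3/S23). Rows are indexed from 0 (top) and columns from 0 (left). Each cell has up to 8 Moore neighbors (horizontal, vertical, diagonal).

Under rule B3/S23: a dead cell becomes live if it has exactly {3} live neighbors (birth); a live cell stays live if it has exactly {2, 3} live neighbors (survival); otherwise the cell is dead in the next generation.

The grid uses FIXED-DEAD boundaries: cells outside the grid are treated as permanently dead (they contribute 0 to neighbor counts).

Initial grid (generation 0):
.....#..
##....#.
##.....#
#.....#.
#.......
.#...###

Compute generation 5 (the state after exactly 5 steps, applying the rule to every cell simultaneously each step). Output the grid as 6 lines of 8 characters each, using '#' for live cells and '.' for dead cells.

Simulating step by step:
Generation 0 (given above): 14 live cells
Generation 1: 11 live cells
........
##....#.
......##
#.......
##...#.#
......#.
Generation 2: 13 live cells
........
......##
##....##
##.....#
##....#.
......#.
Generation 3: 10 live cells
........
......##
##......
..#....#
##....##
........
Generation 4: 9 live cells
........
........
.#....##
..#...##
.#....##
........
Generation 5: 7 live cells
(generation 5 grid is the final answer)

Answer: ........
........
......##
.##..#..
......##
........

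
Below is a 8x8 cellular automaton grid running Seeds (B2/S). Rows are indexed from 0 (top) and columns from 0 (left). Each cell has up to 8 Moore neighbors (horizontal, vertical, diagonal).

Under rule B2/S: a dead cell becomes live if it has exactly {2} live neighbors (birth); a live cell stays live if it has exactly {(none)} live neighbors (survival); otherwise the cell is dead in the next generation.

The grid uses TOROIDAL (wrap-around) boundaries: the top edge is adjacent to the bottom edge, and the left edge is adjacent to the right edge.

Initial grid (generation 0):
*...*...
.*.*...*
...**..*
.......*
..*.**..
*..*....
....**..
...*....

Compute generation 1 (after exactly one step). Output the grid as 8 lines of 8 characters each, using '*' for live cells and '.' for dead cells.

Simulating step by step:
Generation 0 (given above): 17 live cells
Generation 1: 14 live cells
(generation 1 grid is the final answer)

Answer: .*.....*
.....**.
........
*.*.....
**....**
.**...*.
..*.....
........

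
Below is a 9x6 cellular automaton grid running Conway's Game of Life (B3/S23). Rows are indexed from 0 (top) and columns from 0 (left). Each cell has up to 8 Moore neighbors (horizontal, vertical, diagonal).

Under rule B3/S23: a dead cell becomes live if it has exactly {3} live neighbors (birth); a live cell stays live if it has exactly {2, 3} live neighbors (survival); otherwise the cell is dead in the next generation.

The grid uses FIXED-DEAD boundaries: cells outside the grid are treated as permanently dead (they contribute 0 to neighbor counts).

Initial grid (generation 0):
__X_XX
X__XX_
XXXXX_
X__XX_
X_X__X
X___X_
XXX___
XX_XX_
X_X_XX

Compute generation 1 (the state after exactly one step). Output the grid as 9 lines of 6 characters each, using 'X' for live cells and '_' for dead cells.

Answer: ____XX
X_____
X____X
X____X
X____X
X_XX__
__X_X_
____XX
X_X_XX

Derivation:
Simulating step by step:
Generation 0 (given above): 30 live cells
Generation 1: 20 live cells
(generation 1 grid is the final answer)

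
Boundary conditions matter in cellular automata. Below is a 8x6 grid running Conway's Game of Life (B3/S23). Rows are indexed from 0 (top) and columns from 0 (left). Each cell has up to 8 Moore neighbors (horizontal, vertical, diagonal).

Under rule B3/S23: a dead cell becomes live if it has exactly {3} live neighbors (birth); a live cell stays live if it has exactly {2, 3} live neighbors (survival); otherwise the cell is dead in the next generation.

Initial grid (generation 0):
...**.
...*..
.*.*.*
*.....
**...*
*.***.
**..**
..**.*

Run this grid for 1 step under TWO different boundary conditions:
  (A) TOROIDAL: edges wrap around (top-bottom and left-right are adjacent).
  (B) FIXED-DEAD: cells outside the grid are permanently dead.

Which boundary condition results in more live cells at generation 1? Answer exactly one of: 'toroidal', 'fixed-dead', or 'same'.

Under TOROIDAL boundary, generation 1:
......
...*..
*.*.*.
..*.*.
..***.
..**..
......
.**...
Population = 13

Under FIXED-DEAD boundary, generation 1:
...**.
...*..
..*.*.
*.*.*.
*.***.
..**..
*....*
.***.*
Population = 20

Comparison: toroidal=13, fixed-dead=20 -> fixed-dead

Answer: fixed-dead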